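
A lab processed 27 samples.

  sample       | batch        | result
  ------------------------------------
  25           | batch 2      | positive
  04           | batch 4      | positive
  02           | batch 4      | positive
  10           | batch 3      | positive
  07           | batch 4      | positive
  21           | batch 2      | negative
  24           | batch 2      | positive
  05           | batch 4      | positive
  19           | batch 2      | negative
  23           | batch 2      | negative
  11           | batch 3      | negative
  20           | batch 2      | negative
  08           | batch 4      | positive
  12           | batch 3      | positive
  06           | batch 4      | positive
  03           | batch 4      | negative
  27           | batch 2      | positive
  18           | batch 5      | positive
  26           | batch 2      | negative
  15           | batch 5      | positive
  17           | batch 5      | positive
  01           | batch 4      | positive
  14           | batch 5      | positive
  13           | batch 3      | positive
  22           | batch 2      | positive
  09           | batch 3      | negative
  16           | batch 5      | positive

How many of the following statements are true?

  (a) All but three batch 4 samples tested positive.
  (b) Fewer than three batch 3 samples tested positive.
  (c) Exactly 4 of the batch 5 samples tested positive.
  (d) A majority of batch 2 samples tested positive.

0

(a) batch 4: |A| = 8, |A ∩ B| = 7; needs |A ∖ B| = 3 — false.
(b) batch 3: |A| = 5, |A ∩ B| = 3; needs |A ∩ B| < 3 — false.
(c) batch 5: |A| = 5, |A ∩ B| = 5; needs |A ∩ B| = 4 — false.
(d) batch 2: |A| = 9, |A ∩ B| = 4; needs |A ∩ B| > |A ∖ B| — false.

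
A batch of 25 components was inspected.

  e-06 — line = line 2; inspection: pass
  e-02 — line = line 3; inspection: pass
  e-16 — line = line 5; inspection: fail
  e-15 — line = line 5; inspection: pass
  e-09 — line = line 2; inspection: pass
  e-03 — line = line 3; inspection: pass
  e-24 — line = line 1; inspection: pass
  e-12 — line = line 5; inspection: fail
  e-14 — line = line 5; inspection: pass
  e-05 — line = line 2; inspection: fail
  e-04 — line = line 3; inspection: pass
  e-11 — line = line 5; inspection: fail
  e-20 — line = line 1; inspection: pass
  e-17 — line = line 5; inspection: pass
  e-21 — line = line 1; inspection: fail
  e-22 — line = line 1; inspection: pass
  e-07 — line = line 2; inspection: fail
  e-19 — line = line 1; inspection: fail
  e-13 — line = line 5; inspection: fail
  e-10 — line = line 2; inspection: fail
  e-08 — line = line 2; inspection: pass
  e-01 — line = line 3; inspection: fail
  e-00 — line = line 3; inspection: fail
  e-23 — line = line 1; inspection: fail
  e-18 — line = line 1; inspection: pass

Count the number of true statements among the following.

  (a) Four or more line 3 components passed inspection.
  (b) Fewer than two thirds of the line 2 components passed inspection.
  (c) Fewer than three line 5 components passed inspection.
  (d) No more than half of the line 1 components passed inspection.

(a) line 3: |A| = 5, |A ∩ B| = 3; needs |A ∩ B| ≥ 4 — false.
(b) line 2: |A| = 6, |A ∩ B| = 3; needs |A ∩ B| / |A| < 2/3 — true.
(c) line 5: |A| = 7, |A ∩ B| = 3; needs |A ∩ B| < 3 — false.
(d) line 1: |A| = 7, |A ∩ B| = 4; needs |A ∩ B| ≤ |A ∖ B| — false.

1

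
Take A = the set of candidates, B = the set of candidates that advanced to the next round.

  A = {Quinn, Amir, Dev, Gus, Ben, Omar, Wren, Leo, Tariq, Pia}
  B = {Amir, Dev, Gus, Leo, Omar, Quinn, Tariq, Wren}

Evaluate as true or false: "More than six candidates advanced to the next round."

The determiner here denotes the relation: |A ∩ B| > 6.
A (the restrictor) = {Quinn, Amir, Dev, Gus, Ben, Omar, Wren, Leo, Tariq, Pia}, |A| = 10.
A ∩ B = {Quinn, Amir, Dev, Gus, Omar, Wren, Leo, Tariq}, so |A ∩ B| = 8.
|A ∩ B| = 8, so the statement is true.

True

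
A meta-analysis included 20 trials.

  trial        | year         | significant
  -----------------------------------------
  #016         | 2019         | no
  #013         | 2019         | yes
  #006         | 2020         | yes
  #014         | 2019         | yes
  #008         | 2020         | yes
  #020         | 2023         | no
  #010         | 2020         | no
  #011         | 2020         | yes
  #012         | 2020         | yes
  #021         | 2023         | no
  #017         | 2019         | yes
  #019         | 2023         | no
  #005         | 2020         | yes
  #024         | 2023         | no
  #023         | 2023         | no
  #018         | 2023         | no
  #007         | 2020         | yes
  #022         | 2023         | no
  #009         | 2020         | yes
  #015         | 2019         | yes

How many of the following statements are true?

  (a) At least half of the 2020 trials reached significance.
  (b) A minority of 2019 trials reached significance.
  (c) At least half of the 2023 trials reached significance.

(a) 2020: |A| = 8, |A ∩ B| = 7; needs |A ∩ B| ≥ |A ∖ B| — true.
(b) 2019: |A| = 5, |A ∩ B| = 4; needs |A ∩ B| < |A ∖ B| — false.
(c) 2023: |A| = 7, |A ∩ B| = 0; needs |A ∩ B| ≥ |A ∖ B| — false.

1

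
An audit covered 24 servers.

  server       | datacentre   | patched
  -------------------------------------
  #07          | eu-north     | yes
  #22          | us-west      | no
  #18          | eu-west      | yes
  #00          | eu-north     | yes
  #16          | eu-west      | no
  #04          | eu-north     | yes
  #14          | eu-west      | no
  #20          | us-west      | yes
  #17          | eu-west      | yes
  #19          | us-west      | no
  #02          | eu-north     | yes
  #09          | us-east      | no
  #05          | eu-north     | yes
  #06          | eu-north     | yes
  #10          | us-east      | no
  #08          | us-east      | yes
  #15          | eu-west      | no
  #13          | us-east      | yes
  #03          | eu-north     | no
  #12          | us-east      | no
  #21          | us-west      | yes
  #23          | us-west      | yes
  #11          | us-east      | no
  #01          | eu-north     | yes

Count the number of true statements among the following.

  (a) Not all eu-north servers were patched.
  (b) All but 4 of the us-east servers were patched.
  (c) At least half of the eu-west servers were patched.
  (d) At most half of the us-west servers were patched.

2

(a) eu-north: |A| = 8, |A ∩ B| = 7; needs A ⊄ B (|A ∖ B| ≥ 1) — true.
(b) us-east: |A| = 6, |A ∩ B| = 2; needs |A ∖ B| = 4 — true.
(c) eu-west: |A| = 5, |A ∩ B| = 2; needs |A ∩ B| ≥ |A ∖ B| — false.
(d) us-west: |A| = 5, |A ∩ B| = 3; needs |A ∩ B| ≤ |A ∖ B| — false.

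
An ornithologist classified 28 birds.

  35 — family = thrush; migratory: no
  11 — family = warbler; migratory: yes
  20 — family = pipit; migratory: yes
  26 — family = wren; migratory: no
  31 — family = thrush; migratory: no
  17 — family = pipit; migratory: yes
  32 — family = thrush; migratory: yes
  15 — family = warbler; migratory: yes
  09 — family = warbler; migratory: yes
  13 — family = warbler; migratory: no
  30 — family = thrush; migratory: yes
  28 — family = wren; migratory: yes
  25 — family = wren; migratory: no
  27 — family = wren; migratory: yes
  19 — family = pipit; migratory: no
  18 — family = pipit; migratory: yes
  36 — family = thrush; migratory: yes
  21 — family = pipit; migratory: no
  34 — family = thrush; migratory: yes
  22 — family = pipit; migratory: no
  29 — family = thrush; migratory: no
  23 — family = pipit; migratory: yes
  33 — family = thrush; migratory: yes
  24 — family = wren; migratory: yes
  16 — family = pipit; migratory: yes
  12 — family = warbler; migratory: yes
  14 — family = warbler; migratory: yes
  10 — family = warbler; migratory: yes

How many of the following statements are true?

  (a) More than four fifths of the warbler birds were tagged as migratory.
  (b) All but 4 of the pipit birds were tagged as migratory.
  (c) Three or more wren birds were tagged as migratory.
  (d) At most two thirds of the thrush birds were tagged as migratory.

3

(a) warbler: |A| = 7, |A ∩ B| = 6; needs |A ∩ B| / |A| > 4/5 — true.
(b) pipit: |A| = 8, |A ∩ B| = 5; needs |A ∖ B| = 4 — false.
(c) wren: |A| = 5, |A ∩ B| = 3; needs |A ∩ B| ≥ 3 — true.
(d) thrush: |A| = 8, |A ∩ B| = 5; needs |A ∩ B| / |A| ≤ 2/3 — true.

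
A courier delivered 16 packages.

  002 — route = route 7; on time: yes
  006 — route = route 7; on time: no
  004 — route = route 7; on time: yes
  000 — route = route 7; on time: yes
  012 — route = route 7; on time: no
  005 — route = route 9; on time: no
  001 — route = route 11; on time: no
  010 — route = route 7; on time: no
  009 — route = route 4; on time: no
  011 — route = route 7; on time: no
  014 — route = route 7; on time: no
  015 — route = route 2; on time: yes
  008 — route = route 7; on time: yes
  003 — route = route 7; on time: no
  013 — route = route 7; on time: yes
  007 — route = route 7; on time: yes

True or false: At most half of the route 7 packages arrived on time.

The determiner here denotes the relation: |A ∩ B| ≤ |A ∖ B|.
A (the restrictor) = {002, 006, 004, 000, 012, 010, 011, 014, 008, 003, 013, 007}, |A| = 12.
A ∩ B = {002, 004, 000, 008, 013, 007}, so |A ∩ B| = 6.
A ∖ B = {006, 012, 010, 011, 014, 003}, so |A ∖ B| = 6.
6 = 6, so the statement is true.

True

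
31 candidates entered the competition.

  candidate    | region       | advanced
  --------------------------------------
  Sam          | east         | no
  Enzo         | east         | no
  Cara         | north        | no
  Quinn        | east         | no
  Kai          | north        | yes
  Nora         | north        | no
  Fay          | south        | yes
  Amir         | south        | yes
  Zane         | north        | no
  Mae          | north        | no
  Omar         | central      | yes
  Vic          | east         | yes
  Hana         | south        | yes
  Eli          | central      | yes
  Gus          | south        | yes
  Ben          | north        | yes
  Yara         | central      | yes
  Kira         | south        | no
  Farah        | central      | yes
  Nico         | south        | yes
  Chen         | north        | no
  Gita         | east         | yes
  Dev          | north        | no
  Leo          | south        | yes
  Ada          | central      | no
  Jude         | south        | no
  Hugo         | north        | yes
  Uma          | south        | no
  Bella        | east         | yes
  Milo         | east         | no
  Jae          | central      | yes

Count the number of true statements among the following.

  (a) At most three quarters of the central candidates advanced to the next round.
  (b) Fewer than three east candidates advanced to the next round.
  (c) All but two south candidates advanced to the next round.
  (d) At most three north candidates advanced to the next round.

1

(a) central: |A| = 6, |A ∩ B| = 5; needs |A ∩ B| / |A| ≤ 3/4 — false.
(b) east: |A| = 7, |A ∩ B| = 3; needs |A ∩ B| < 3 — false.
(c) south: |A| = 9, |A ∩ B| = 6; needs |A ∖ B| = 2 — false.
(d) north: |A| = 9, |A ∩ B| = 3; needs |A ∩ B| ≤ 3 — true.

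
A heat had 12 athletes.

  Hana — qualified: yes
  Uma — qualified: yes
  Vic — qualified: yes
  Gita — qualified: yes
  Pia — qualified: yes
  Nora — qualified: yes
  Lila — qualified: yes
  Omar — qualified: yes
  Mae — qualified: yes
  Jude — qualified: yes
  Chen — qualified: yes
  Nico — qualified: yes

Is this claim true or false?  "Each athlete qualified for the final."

True

Truth condition: A ⊆ B, i.e. every element of A is in B (|A ∖ B| = 0).
A (the restrictor) = {Hana, Uma, Vic, Gita, Pia, Nora, Lila, Omar, Mae, Jude, Chen, Nico}, |A| = 12.
A ∖ B = {}, so |A ∖ B| = 0.
So the statement is true.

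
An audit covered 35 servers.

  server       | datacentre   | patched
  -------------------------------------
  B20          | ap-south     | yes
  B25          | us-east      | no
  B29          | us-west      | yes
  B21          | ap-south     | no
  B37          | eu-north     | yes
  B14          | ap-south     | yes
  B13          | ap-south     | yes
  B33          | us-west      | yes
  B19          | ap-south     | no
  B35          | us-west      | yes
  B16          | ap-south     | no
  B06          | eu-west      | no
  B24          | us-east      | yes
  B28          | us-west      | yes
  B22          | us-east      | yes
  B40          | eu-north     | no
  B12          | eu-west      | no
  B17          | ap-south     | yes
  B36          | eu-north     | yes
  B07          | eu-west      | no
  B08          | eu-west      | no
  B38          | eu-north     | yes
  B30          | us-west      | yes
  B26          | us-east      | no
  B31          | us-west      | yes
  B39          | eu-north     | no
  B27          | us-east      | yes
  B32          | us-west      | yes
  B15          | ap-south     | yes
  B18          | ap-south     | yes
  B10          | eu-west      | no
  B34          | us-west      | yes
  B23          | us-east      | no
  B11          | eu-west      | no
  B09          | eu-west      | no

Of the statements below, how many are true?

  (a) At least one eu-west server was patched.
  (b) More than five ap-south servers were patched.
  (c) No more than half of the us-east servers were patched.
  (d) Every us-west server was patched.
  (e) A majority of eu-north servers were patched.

4

(a) eu-west: |A| = 7, |A ∩ B| = 0; needs A ∩ B ≠ ∅ (|A ∩ B| ≥ 1) — false.
(b) ap-south: |A| = 9, |A ∩ B| = 6; needs |A ∩ B| > 5 — true.
(c) us-east: |A| = 6, |A ∩ B| = 3; needs |A ∩ B| ≤ |A ∖ B| — true.
(d) us-west: |A| = 8, |A ∩ B| = 8; needs A ⊆ B, i.e. every element of A is in B (|A ∖ B| = 0) — true.
(e) eu-north: |A| = 5, |A ∩ B| = 3; needs |A ∩ B| > |A ∖ B| — true.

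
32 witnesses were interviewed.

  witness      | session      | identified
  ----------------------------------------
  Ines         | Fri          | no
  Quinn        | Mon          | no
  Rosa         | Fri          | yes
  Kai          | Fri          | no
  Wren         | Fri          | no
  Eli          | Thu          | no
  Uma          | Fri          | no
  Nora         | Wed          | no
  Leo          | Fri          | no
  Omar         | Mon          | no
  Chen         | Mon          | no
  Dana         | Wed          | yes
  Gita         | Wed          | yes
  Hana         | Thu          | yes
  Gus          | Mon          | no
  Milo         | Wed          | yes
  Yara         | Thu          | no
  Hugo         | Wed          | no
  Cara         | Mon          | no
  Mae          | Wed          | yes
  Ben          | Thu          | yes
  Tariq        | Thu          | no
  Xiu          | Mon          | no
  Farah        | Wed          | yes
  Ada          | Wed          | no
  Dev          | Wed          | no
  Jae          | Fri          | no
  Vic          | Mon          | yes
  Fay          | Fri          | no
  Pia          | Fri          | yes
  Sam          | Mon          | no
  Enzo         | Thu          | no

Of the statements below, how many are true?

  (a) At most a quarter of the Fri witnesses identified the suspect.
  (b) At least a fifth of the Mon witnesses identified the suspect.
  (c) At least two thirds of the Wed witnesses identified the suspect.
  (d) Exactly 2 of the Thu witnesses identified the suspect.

2

(a) Fri: |A| = 9, |A ∩ B| = 2; needs |A ∩ B| / |A| ≤ 1/4 — true.
(b) Mon: |A| = 8, |A ∩ B| = 1; needs |A ∩ B| / |A| ≥ 1/5 — false.
(c) Wed: |A| = 9, |A ∩ B| = 5; needs |A ∩ B| / |A| ≥ 2/3 — false.
(d) Thu: |A| = 6, |A ∩ B| = 2; needs |A ∩ B| = 2 — true.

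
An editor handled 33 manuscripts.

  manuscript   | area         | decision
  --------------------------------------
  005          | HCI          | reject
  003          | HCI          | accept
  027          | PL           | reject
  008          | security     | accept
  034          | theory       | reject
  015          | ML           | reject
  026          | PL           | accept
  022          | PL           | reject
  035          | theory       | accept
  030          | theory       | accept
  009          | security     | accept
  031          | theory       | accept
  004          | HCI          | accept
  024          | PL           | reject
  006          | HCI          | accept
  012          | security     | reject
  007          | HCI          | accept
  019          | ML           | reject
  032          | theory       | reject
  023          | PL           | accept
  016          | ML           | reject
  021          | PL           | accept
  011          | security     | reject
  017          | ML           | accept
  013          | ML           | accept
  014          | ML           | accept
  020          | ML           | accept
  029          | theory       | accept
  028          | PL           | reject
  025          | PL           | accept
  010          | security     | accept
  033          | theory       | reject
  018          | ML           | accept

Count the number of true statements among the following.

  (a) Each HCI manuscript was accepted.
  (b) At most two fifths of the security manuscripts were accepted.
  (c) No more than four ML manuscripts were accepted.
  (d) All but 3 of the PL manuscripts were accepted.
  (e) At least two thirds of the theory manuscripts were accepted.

0

(a) HCI: |A| = 5, |A ∩ B| = 4; needs A ⊆ B, i.e. every element of A is in B (|A ∖ B| = 0) — false.
(b) security: |A| = 5, |A ∩ B| = 3; needs |A ∩ B| / |A| ≤ 2/5 — false.
(c) ML: |A| = 8, |A ∩ B| = 5; needs |A ∩ B| ≤ 4 — false.
(d) PL: |A| = 8, |A ∩ B| = 4; needs |A ∖ B| = 3 — false.
(e) theory: |A| = 7, |A ∩ B| = 4; needs |A ∩ B| / |A| ≥ 2/3 — false.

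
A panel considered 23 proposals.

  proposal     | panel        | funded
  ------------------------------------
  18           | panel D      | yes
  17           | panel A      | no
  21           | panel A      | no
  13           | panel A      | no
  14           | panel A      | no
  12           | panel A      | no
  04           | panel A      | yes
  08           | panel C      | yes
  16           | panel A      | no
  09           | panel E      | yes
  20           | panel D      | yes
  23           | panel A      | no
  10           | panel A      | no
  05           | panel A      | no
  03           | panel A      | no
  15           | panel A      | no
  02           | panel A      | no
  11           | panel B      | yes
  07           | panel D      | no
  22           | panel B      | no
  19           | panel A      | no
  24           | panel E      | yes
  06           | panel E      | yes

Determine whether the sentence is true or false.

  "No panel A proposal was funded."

'No panel A proposal was funded' holds iff A ∩ B = ∅ (|A ∩ B| = 0).
A (the restrictor) = {17, 21, 13, 14, 12, 04, 16, 23, 10, 05, 03, 15, 02, 19}, |A| = 14.
A ∩ B = {04}, so |A ∩ B| = 1.
So the statement is false.

False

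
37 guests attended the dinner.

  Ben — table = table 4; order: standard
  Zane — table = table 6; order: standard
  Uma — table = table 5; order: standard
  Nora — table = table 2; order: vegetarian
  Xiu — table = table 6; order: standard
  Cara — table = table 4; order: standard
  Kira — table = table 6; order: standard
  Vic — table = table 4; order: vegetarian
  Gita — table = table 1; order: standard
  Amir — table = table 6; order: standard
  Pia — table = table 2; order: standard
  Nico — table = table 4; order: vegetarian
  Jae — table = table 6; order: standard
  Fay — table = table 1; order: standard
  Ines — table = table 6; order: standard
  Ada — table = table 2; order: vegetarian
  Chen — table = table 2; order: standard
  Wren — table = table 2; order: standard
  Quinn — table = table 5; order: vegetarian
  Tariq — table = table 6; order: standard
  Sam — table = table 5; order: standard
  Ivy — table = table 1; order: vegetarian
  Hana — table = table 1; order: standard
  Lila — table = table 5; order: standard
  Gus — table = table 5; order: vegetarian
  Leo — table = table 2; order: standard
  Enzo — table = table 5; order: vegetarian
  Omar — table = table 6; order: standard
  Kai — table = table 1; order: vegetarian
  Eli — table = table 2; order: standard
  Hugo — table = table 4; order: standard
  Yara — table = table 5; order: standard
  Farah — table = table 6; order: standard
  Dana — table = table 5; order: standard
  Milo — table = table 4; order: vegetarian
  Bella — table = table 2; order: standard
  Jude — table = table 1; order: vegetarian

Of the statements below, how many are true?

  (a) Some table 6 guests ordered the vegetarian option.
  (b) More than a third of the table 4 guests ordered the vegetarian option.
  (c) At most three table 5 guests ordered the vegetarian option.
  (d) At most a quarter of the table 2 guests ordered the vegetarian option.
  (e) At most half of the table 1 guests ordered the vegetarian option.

4

(a) table 6: |A| = 9, |A ∩ B| = 0; needs A ∩ B ≠ ∅ (|A ∩ B| ≥ 1) — false.
(b) table 4: |A| = 6, |A ∩ B| = 3; needs |A ∩ B| / |A| > 1/3 — true.
(c) table 5: |A| = 8, |A ∩ B| = 3; needs |A ∩ B| ≤ 3 — true.
(d) table 2: |A| = 8, |A ∩ B| = 2; needs |A ∩ B| / |A| ≤ 1/4 — true.
(e) table 1: |A| = 6, |A ∩ B| = 3; needs |A ∩ B| ≤ |A ∖ B| — true.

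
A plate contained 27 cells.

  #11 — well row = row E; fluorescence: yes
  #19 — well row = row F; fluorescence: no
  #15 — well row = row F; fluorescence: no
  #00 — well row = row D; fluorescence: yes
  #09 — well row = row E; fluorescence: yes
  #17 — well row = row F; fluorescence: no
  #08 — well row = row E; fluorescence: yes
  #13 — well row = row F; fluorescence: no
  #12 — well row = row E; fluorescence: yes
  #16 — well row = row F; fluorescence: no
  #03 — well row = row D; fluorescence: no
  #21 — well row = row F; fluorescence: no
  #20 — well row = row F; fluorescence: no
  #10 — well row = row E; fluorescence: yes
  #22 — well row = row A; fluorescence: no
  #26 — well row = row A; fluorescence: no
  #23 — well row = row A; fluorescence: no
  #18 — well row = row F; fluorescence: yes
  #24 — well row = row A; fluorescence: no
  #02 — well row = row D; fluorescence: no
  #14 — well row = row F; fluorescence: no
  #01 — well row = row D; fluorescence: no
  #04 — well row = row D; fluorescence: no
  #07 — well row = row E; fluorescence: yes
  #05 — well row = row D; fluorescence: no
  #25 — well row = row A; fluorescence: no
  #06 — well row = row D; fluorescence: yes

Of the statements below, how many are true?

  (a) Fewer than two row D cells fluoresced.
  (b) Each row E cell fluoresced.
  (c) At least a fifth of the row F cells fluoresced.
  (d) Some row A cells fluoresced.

1

(a) row D: |A| = 7, |A ∩ B| = 2; needs |A ∩ B| < 2 — false.
(b) row E: |A| = 6, |A ∩ B| = 6; needs A ⊆ B, i.e. every element of A is in B (|A ∖ B| = 0) — true.
(c) row F: |A| = 9, |A ∩ B| = 1; needs |A ∩ B| / |A| ≥ 1/5 — false.
(d) row A: |A| = 5, |A ∩ B| = 0; needs A ∩ B ≠ ∅ (|A ∩ B| ≥ 1) — false.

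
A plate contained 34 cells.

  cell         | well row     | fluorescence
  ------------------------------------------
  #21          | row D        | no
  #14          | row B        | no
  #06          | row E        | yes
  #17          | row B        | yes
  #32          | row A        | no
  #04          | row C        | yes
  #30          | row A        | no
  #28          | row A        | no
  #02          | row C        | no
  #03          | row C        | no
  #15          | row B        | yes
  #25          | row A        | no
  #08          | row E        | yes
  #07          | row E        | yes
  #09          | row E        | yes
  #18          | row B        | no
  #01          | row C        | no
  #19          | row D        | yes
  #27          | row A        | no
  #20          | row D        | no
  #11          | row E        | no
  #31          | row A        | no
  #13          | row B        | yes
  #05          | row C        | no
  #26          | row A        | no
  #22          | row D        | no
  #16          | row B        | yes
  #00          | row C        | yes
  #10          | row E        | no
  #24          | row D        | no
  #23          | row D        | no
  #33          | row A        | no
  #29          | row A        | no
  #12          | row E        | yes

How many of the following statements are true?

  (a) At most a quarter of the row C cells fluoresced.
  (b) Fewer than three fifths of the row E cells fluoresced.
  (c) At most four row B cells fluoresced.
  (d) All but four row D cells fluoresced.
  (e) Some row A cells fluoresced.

1

(a) row C: |A| = 6, |A ∩ B| = 2; needs |A ∩ B| / |A| ≤ 1/4 — false.
(b) row E: |A| = 7, |A ∩ B| = 5; needs |A ∩ B| / |A| < 3/5 — false.
(c) row B: |A| = 6, |A ∩ B| = 4; needs |A ∩ B| ≤ 4 — true.
(d) row D: |A| = 6, |A ∩ B| = 1; needs |A ∖ B| = 4 — false.
(e) row A: |A| = 9, |A ∩ B| = 0; needs A ∩ B ≠ ∅ (|A ∩ B| ≥ 1) — false.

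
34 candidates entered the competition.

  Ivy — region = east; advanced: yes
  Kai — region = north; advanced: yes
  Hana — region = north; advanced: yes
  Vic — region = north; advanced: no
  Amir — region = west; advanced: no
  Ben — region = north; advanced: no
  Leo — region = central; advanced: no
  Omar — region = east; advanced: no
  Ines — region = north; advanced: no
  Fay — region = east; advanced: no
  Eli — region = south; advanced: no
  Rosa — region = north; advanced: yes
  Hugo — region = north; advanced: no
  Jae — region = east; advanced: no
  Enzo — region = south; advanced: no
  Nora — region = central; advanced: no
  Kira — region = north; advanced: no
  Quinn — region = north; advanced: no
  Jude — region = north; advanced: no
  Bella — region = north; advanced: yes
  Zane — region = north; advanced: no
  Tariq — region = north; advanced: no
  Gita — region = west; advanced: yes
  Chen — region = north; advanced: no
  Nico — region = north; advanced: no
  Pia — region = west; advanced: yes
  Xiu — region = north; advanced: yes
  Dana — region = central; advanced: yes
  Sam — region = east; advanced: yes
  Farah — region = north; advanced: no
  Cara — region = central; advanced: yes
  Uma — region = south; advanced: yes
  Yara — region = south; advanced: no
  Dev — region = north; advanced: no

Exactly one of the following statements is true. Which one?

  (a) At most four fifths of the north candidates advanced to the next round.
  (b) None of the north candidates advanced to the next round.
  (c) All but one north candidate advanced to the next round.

|A| = 18, |A ∩ B| = 5, |A ∖ B| = 13.
(a) requires |A ∩ B| / |A| ≤ 4/5: true.
(b) requires A ∩ B = ∅ (|A ∩ B| = 0): false.
(c) requires |A ∖ B| = 1: false.

(a)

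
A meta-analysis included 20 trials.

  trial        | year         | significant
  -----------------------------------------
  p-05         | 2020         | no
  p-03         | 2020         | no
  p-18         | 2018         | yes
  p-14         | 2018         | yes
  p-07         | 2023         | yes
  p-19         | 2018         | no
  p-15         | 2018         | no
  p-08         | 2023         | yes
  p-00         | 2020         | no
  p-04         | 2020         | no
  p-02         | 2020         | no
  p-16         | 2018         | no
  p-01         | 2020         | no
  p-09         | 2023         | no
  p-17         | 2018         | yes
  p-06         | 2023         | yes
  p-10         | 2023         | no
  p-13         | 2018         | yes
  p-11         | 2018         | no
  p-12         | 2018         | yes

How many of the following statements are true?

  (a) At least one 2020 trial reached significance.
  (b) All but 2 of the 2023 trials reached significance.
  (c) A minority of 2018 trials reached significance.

1

(a) 2020: |A| = 6, |A ∩ B| = 0; needs A ∩ B ≠ ∅ (|A ∩ B| ≥ 1) — false.
(b) 2023: |A| = 5, |A ∩ B| = 3; needs |A ∖ B| = 2 — true.
(c) 2018: |A| = 9, |A ∩ B| = 5; needs |A ∩ B| < |A ∖ B| — false.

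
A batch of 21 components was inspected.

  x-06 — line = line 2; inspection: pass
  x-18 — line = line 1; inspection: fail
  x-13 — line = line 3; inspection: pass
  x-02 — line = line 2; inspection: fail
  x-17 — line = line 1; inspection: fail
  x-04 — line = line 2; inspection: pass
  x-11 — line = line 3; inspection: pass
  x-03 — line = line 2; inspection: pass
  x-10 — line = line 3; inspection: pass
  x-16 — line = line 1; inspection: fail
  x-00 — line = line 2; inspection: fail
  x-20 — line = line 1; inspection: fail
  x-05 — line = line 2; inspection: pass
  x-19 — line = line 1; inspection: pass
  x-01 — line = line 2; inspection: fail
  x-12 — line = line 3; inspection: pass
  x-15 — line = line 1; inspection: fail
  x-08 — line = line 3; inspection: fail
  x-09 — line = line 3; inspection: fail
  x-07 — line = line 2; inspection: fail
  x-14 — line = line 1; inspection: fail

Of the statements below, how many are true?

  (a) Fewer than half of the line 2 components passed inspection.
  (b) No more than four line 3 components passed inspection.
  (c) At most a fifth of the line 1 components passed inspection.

2

(a) line 2: |A| = 8, |A ∩ B| = 4; needs |A ∩ B| < |A ∖ B| — false.
(b) line 3: |A| = 6, |A ∩ B| = 4; needs |A ∩ B| ≤ 4 — true.
(c) line 1: |A| = 7, |A ∩ B| = 1; needs |A ∩ B| / |A| ≤ 1/5 — true.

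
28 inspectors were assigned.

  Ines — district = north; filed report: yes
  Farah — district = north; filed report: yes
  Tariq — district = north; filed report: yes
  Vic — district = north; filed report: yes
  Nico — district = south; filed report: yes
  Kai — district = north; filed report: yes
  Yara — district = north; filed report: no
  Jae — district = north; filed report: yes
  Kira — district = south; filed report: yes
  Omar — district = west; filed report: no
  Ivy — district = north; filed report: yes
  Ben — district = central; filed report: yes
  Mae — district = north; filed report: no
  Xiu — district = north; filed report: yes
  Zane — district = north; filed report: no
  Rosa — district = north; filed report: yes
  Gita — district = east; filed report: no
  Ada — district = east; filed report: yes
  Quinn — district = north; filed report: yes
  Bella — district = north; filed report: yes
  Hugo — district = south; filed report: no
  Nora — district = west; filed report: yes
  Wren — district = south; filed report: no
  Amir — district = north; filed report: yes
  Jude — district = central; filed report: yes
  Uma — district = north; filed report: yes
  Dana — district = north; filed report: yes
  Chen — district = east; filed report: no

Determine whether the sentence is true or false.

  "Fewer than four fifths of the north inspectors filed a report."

False

Truth condition: |A ∩ B| / |A| < 4/5.
|A| = 17, |A ∩ B| = 14, |A ∖ B| = 3.
|A ∩ B|/|A| = 14/17, so the statement is false.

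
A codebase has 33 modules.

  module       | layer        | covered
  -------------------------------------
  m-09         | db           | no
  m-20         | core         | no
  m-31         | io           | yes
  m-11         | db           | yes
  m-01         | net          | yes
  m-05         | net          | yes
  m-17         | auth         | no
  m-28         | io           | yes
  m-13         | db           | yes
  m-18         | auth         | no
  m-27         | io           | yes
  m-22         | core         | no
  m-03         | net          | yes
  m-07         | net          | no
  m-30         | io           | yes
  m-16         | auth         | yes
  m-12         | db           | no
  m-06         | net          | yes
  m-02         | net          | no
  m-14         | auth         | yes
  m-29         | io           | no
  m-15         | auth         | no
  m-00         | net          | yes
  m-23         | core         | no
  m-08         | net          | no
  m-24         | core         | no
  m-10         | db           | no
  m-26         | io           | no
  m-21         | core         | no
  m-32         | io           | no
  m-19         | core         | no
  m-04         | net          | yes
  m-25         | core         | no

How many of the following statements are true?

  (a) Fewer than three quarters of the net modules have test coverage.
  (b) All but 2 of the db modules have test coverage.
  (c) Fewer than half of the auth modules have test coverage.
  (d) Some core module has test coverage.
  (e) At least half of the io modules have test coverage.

3

(a) net: |A| = 9, |A ∩ B| = 6; needs |A ∩ B| / |A| < 3/4 — true.
(b) db: |A| = 5, |A ∩ B| = 2; needs |A ∖ B| = 2 — false.
(c) auth: |A| = 5, |A ∩ B| = 2; needs |A ∩ B| < |A ∖ B| — true.
(d) core: |A| = 7, |A ∩ B| = 0; needs A ∩ B ≠ ∅ (|A ∩ B| ≥ 1) — false.
(e) io: |A| = 7, |A ∩ B| = 4; needs |A ∩ B| ≥ |A ∖ B| — true.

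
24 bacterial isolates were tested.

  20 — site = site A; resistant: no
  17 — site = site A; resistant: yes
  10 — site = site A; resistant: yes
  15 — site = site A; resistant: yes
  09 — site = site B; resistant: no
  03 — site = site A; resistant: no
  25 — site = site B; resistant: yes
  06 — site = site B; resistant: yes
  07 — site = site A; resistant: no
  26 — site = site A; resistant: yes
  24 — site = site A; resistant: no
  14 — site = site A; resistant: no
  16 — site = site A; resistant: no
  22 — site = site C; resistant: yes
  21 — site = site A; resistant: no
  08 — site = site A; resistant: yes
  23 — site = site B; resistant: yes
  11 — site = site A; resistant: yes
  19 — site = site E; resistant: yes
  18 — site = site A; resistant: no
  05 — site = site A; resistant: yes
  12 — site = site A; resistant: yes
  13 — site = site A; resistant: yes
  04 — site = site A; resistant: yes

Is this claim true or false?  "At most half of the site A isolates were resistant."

False

Truth condition: |A ∩ B| ≤ |A ∖ B|.
|A| = 18, |A ∩ B| = 10, |A ∖ B| = 8.
10 > 8, so the statement is false.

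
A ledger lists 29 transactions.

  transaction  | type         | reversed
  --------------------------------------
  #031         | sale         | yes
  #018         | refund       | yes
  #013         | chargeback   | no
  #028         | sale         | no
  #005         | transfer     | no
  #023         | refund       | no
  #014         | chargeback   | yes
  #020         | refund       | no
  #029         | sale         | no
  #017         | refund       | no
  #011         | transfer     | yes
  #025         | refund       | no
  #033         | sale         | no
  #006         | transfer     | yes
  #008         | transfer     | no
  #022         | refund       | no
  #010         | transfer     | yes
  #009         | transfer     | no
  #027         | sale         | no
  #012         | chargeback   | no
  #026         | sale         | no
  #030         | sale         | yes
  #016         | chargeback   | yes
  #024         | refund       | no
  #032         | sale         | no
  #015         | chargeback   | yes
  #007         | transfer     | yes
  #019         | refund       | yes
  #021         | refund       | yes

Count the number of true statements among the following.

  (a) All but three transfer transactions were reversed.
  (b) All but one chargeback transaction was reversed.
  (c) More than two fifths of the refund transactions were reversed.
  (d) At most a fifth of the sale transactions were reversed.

1

(a) transfer: |A| = 7, |A ∩ B| = 4; needs |A ∖ B| = 3 — true.
(b) chargeback: |A| = 5, |A ∩ B| = 3; needs |A ∖ B| = 1 — false.
(c) refund: |A| = 9, |A ∩ B| = 3; needs |A ∩ B| / |A| > 2/5 — false.
(d) sale: |A| = 8, |A ∩ B| = 2; needs |A ∩ B| / |A| ≤ 1/5 — false.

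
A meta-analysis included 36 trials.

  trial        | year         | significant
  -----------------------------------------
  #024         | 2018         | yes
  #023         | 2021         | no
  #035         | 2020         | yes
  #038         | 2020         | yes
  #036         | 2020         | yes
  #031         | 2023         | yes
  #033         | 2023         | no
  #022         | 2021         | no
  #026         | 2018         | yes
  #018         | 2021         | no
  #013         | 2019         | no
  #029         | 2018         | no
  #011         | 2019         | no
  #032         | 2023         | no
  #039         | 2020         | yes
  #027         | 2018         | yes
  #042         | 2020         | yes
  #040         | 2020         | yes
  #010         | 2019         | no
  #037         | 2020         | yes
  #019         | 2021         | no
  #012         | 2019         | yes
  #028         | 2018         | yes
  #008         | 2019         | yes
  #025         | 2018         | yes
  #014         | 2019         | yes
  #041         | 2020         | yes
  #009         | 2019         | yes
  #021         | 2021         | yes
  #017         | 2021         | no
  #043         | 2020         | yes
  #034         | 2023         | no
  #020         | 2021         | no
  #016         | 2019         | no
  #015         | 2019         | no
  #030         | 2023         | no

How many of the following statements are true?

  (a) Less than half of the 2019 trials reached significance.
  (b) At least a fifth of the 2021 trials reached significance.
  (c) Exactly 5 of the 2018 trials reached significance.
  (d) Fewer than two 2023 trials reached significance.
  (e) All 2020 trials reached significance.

4

(a) 2019: |A| = 9, |A ∩ B| = 4; needs |A ∩ B| < |A ∖ B| — true.
(b) 2021: |A| = 7, |A ∩ B| = 1; needs |A ∩ B| / |A| ≥ 1/5 — false.
(c) 2018: |A| = 6, |A ∩ B| = 5; needs |A ∩ B| = 5 — true.
(d) 2023: |A| = 5, |A ∩ B| = 1; needs |A ∩ B| < 2 — true.
(e) 2020: |A| = 9, |A ∩ B| = 9; needs A ⊆ B, i.e. every element of A is in B (|A ∖ B| = 0) — true.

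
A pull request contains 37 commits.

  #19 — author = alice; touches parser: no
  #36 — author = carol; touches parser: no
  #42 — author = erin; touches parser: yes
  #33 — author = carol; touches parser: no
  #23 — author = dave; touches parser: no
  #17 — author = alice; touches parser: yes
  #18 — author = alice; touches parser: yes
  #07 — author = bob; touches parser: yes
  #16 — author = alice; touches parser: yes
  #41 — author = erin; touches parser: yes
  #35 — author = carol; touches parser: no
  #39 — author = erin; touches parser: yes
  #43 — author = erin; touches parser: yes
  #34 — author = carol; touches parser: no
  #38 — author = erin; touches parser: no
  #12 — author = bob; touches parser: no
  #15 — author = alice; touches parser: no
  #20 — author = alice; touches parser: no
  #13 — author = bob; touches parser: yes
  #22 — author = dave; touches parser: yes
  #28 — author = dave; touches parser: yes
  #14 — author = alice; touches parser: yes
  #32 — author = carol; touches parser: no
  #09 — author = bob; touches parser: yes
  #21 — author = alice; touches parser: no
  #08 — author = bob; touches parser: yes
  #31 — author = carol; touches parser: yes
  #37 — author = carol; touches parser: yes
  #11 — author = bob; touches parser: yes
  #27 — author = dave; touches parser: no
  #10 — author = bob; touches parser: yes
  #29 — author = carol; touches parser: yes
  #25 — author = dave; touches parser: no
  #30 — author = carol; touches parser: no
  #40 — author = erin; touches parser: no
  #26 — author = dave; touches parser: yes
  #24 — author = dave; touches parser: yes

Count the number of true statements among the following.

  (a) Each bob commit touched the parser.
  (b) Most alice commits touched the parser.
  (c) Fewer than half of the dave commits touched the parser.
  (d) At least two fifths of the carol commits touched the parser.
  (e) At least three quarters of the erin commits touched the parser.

(a) bob: |A| = 7, |A ∩ B| = 6; needs A ⊆ B, i.e. every element of A is in B (|A ∖ B| = 0) — false.
(b) alice: |A| = 8, |A ∩ B| = 4; needs |A ∩ B| > |A ∖ B| — false.
(c) dave: |A| = 7, |A ∩ B| = 4; needs |A ∩ B| < |A ∖ B| — false.
(d) carol: |A| = 9, |A ∩ B| = 3; needs |A ∩ B| / |A| ≥ 2/5 — false.
(e) erin: |A| = 6, |A ∩ B| = 4; needs |A ∩ B| / |A| ≥ 3/4 — false.

0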